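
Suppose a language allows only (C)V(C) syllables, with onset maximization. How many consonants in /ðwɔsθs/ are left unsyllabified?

Syllabifying with onset maximization leaves /ð/, /θ/, /s/ stranded (at most one coda consonant is licensed; onsets are limited to one consonant).

3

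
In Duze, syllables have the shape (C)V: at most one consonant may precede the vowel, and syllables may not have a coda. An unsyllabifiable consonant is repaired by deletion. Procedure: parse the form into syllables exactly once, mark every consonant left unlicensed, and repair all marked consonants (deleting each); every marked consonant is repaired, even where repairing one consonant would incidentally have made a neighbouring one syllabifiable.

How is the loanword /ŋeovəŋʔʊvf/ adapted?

Under (C)V, the unsyllabifiable consonants are /ŋ/, /v/, /f/ (no codas are permitted; onsets are limited to one consonant).
Deletion applies to /ŋ/, /v/, /f/.

ŋeovəʔʊ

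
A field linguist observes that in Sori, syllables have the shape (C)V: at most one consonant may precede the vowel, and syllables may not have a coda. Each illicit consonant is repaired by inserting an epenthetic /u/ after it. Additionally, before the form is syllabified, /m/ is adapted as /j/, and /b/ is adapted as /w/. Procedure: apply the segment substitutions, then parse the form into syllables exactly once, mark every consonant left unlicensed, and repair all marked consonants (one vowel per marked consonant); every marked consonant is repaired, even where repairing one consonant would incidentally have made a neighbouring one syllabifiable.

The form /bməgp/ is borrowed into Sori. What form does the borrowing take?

wujəgupu

Substitution: /b/ → /w/, /m/ → /j/, giving /wjəgp/.
The consonants /w/, /g/, /p/ cannot be parsed into a legal (C)V syllable (no codas are permitted; onsets are limited to one consonant).
Each unlicensed consonant becomes the onset of a new syllable: /w/ → /wu/, /g/ → /gu/, /p/ → /pu/.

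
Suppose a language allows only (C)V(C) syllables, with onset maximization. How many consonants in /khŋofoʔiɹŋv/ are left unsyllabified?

4

Under (C)V(C), the unsyllabifiable consonants are /k/, /h/, /ŋ/, /v/ (at most one coda consonant is licensed; onsets are limited to one consonant).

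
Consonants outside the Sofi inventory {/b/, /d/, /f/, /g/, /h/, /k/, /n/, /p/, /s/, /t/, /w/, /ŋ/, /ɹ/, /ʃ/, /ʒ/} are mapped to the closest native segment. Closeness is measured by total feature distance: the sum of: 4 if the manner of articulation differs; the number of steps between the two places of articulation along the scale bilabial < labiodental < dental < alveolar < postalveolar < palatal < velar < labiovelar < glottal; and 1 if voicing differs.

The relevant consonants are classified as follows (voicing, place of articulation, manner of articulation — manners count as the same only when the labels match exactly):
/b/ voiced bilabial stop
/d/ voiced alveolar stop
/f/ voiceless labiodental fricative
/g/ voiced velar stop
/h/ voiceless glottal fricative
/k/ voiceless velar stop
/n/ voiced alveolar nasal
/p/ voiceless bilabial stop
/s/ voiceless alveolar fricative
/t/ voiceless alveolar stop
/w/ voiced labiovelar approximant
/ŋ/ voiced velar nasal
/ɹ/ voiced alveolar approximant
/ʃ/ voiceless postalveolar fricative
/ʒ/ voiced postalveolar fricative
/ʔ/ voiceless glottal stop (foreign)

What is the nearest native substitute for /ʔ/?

/k/ is closest: same manner (stop), place distance 2 (glottal→velar), same voicing; total 2. Next closest is /g/ at distance 3.

k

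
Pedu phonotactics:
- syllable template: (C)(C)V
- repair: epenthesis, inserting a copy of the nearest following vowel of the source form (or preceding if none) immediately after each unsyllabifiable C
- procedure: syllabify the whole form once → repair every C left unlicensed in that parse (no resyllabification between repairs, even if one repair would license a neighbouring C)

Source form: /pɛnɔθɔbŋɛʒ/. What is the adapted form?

pɛnɔθɔbŋɛʒɛ

The consonants /ʒ/ cannot be parsed into a legal (C)(C)V syllable (no codas are permitted; onsets may contain at most 2 consonants).
Each unlicensed consonant becomes the onset of a new syllable: /ʒ/ → /ʒɛ/.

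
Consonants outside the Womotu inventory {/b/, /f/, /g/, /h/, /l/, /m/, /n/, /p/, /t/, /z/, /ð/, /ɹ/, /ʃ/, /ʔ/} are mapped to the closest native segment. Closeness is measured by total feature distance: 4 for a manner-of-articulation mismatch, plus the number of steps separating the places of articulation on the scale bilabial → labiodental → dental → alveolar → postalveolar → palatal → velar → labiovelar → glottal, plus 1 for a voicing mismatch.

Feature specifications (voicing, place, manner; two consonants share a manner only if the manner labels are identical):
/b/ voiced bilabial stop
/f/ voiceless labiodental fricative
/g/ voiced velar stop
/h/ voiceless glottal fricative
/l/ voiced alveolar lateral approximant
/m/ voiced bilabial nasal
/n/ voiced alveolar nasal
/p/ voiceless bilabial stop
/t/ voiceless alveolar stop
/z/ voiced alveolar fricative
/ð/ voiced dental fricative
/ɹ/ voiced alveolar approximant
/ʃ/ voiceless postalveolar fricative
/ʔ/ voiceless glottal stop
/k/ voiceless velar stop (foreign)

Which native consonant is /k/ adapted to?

/g/ is closest: same manner (stop), place distance 0 (velar→velar), voicing differs (+1); total 1. Next closest is /ʔ/ at distance 2.

g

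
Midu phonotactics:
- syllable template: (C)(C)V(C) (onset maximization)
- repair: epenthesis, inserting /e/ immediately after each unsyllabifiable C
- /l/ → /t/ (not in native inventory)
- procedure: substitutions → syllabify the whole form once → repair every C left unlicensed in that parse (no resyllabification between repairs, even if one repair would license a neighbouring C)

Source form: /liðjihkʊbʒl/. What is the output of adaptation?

tiðjihkʊbʒete

Substitution: /l/ → /t/, giving /tiðjihkʊbʒt/.
The consonants /ʒ/, /t/ cannot be parsed into a legal (C)(C)V(C) syllable (at most one coda consonant is licensed; onsets may contain at most 2 consonants).
Inserting the epenthetic vowel yields /ʒ/ → /ʒe/, /t/ → /te/.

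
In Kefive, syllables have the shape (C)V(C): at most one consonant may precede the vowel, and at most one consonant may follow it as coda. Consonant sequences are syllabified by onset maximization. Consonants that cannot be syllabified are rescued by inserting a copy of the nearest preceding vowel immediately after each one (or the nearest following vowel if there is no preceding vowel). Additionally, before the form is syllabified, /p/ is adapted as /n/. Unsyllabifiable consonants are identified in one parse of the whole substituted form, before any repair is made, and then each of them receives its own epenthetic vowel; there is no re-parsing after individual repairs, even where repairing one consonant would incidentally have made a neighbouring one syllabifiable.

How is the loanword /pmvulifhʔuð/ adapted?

numuvulifhiʔuð

Substitution: /p/ → /n/, giving /nmvulifhʔuð/.
Under (C)V(C), the unsyllabifiable consonants are /n/, /m/, /h/ (at most one coda consonant is licensed; onsets are limited to one consonant).
Epenthesis after each stranded consonant: /n/ → /nu/, /m/ → /mu/, /h/ → /hi/.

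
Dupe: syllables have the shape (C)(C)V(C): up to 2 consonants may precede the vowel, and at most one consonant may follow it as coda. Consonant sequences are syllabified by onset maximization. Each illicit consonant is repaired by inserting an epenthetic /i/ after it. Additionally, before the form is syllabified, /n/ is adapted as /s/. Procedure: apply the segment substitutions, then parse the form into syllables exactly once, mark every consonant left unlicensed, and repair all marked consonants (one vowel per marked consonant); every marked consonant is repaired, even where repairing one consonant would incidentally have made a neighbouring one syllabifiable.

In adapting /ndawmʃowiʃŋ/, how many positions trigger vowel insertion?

After substitution the input is /sdawmʃowiʃŋ/.
The unsyllabifiable consonants are /ŋ/; each receives one epenthetic vowel.

1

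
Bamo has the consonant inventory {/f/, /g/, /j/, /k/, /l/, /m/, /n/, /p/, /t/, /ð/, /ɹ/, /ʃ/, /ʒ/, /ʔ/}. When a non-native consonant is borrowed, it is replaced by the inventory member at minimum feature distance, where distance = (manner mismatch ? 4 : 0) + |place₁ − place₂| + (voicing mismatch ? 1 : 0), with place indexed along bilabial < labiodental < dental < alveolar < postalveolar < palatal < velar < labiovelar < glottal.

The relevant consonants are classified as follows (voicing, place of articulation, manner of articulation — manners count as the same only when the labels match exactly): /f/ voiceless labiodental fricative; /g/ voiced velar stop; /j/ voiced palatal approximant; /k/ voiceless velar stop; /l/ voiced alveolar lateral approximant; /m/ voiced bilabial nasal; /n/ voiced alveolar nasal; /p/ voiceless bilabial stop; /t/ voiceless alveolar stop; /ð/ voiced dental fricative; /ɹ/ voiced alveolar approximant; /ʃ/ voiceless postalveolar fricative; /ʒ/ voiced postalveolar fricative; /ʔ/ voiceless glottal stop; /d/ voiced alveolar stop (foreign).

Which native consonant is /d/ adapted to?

t

/t/ is closest: same manner (stop), place distance 0 (alveolar→alveolar), voicing differs (+1); total 1. Next closest is /g/ at distance 3.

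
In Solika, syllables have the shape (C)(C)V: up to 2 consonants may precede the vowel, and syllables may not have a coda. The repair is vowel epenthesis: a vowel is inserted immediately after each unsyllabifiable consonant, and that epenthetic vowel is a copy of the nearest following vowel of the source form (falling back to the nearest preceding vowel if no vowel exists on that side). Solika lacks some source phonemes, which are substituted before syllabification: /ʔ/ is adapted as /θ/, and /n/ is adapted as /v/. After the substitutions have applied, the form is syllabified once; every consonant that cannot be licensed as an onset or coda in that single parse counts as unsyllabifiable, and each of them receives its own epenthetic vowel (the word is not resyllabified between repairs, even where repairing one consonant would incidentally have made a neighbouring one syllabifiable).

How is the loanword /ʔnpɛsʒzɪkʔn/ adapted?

Substitution: /ʔ/ → /θ/, /n/ → /v/, giving /θvpɛsʒzɪkθv/.
The consonants /θ/, /s/, /k/, /θ/, /v/ cannot be parsed into a legal (C)(C)V syllable (no codas are permitted; onsets may contain at most 2 consonants).
Each unlicensed consonant becomes the onset of a new syllable: /θ/ → /θɛ/, /s/ → /sɪ/, /k/ → /kɪ/, /θ/ → /θɪ/, /v/ → /vɪ/.

θɛvpɛsɪʒzɪkɪθɪvɪ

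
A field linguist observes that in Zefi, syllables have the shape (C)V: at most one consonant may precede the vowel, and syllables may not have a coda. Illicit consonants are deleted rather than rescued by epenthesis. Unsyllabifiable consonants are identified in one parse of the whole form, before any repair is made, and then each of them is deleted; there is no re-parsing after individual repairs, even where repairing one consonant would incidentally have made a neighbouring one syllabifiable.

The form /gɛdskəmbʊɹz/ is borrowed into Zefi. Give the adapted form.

The consonants /d/, /s/, /m/, /ɹ/, /z/ cannot be parsed into a legal (C)V syllable (no codas are permitted; onsets are limited to one consonant).
Deletion applies to /d/, /s/, /m/, /ɹ/, /z/.

gɛkəbʊ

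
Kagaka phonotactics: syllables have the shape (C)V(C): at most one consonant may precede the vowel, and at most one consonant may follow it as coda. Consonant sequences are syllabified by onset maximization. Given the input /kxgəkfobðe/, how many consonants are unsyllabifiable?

The consonants /k/, /x/ cannot be parsed into a legal (C)V(C) syllable (at most one coda consonant is licensed; onsets are limited to one consonant).

2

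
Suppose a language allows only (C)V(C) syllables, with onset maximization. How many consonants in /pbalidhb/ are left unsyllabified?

Syllabifying with onset maximization leaves /p/, /h/, /b/ stranded (at most one coda consonant is licensed; onsets are limited to one consonant).

3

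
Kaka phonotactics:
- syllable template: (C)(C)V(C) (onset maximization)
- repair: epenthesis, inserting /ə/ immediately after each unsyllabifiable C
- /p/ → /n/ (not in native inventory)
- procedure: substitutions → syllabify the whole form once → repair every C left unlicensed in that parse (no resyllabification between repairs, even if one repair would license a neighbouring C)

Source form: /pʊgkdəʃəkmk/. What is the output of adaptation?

nʊgkdəʃəkməkə

Substitution: /p/ → /n/, giving /nʊgkdəʃəkmk/.
The consonants /m/, /k/ cannot be parsed into a legal (C)(C)V(C) syllable (at most one coda consonant is licensed; onsets may contain at most 2 consonants).
Each unlicensed consonant becomes the onset of a new syllable: /m/ → /mə/, /k/ → /kə/.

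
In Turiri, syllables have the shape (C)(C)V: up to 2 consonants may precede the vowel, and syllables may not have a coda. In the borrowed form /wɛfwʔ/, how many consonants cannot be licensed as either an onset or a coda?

Under (C)(C)V, the unsyllabifiable consonants are /f/, /w/, /ʔ/ (no codas are permitted; onsets may contain at most 2 consonants).

3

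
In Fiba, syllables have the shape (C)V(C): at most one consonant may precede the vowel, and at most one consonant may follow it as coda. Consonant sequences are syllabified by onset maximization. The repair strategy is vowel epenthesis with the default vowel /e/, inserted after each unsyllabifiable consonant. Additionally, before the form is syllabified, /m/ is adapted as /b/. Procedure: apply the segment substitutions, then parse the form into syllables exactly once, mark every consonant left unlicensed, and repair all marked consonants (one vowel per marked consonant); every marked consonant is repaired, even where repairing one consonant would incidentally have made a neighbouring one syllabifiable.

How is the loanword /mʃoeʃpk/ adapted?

beʃoeʃpeke

Substitution: /m/ → /b/, giving /bʃoeʃpk/.
Under (C)V(C), the unsyllabifiable consonants are /b/, /p/, /k/ (at most one coda consonant is licensed; onsets are limited to one consonant).
Each unlicensed consonant becomes the onset of a new syllable: /b/ → /be/, /p/ → /pe/, /k/ → /ke/.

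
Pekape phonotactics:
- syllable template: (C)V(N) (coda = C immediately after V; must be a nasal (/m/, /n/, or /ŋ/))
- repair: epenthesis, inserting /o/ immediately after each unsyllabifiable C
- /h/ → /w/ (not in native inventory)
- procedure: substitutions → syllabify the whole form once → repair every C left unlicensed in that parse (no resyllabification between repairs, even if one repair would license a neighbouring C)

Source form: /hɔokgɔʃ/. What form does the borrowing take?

wɔokogɔʃo

Substitution: /h/ → /w/, giving /wɔokgɔʃ/.
Syllabifying with onset maximization leaves /k/, /ʃ/ stranded (only a nasal (/m/, /n/, or /ŋ/) is licensed in coda position; onsets are limited to one consonant).
Inserting the epenthetic vowel yields /k/ → /ko/, /ʃ/ → /ʃo/.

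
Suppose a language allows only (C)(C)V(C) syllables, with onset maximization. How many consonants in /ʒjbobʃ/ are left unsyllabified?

2

The consonants /ʒ/, /ʃ/ cannot be parsed into a legal (C)(C)V(C) syllable (at most one coda consonant is licensed; onsets may contain at most 2 consonants).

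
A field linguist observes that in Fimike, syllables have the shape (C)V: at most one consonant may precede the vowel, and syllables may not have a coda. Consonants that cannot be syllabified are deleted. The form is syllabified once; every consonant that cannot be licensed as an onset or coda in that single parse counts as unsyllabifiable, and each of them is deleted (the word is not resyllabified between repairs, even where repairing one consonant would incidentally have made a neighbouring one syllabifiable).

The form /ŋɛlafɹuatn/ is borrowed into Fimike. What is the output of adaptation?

Syllabifying with onset maximization leaves /f/, /t/, /n/ stranded (no codas are permitted; onsets are limited to one consonant).
Each unlicensed consonant is deleted: /f/, /t/, /n/.

ŋɛlaɹua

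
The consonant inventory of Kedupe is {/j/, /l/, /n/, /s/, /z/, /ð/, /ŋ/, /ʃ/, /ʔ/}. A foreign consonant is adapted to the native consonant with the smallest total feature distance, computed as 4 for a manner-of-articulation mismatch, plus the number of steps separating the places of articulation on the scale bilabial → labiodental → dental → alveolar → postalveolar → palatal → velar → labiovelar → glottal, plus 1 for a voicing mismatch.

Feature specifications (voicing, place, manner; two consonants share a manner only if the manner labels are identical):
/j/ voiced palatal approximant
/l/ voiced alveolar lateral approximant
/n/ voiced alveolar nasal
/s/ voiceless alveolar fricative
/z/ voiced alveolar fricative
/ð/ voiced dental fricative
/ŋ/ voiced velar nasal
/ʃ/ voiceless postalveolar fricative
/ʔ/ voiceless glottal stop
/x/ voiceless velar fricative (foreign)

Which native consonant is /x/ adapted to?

ʃ

/ʃ/ is closest: same manner (fricative), place distance 2 (velar→postalveolar), same voicing; total 2. Next closest is /s/ at distance 3.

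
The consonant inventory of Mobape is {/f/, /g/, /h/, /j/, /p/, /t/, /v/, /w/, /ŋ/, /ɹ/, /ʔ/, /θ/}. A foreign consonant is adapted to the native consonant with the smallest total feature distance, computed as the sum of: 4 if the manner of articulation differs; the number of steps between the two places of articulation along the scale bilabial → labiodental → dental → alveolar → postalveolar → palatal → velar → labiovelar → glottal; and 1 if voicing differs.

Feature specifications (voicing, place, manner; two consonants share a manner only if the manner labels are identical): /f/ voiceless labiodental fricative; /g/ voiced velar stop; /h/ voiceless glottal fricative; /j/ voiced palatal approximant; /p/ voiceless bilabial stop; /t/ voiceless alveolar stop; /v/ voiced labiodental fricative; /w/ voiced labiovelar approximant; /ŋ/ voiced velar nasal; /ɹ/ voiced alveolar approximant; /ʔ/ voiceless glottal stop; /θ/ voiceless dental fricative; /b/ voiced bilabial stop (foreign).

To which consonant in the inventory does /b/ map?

/p/ is closest: same manner (stop), place distance 0 (bilabial→bilabial), voicing differs (+1); total 1. Next closest is /t/ at distance 4.

p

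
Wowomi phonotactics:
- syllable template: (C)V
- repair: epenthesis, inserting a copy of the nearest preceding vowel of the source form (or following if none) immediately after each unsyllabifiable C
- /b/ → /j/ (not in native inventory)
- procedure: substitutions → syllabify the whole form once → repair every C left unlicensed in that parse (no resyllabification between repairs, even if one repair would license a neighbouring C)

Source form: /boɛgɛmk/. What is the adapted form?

joɛgɛmɛkɛ

Substitution: /b/ → /j/, giving /joɛgɛmk/.
Syllabifying with onset maximization leaves /m/, /k/ stranded (no codas are permitted; onsets are limited to one consonant).
Each unlicensed consonant becomes the onset of a new syllable: /m/ → /mɛ/, /k/ → /kɛ/.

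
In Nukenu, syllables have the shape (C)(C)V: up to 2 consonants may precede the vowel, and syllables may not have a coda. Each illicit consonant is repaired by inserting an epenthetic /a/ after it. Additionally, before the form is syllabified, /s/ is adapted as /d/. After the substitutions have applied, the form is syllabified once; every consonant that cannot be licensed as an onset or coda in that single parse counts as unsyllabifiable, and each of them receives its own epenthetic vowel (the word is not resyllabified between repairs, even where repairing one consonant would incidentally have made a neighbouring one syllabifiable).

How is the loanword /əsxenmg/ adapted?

Substitution: /s/ → /d/, giving /ədxenmg/.
Under (C)(C)V, the unsyllabifiable consonants are /n/, /m/, /g/ (no codas are permitted; onsets may contain at most 2 consonants).
Inserting the epenthetic vowel yields /n/ → /na/, /m/ → /ma/, /g/ → /ga/.

ədxenamaga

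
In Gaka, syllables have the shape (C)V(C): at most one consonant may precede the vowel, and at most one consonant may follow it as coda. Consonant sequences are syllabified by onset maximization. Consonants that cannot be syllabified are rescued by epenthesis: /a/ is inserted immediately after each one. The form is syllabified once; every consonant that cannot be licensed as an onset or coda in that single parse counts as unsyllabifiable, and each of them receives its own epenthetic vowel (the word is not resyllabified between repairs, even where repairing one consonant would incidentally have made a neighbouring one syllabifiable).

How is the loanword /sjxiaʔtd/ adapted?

sajaxiaʔtada

Syllabifying with onset maximization leaves /s/, /j/, /t/, /d/ stranded (at most one coda consonant is licensed; onsets are limited to one consonant).
Inserting the epenthetic vowel yields /s/ → /sa/, /j/ → /ja/, /t/ → /ta/, /d/ → /da/.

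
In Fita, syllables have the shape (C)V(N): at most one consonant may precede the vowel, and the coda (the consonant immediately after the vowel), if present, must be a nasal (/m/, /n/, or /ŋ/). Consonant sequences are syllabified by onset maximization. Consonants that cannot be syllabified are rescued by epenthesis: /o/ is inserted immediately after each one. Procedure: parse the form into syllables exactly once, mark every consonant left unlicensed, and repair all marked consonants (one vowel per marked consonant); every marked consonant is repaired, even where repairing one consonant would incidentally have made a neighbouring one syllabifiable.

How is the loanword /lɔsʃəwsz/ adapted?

lɔsoʃəwosozo

The consonants /s/, /w/, /s/, /z/ cannot be parsed into a legal (C)V(N) syllable (only a nasal (/m/, /n/, or /ŋ/) is licensed in coda position; onsets are limited to one consonant).
Inserting the epenthetic vowel yields /s/ → /so/, /w/ → /wo/, /s/ → /so/, /z/ → /zo/.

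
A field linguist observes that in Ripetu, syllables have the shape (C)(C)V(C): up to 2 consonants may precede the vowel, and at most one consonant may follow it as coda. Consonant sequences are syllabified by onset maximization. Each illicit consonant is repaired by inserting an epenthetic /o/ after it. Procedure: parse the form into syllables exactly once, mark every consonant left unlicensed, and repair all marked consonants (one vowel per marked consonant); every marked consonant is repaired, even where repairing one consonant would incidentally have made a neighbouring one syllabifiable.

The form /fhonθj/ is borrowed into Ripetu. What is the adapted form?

Syllabifying with onset maximization leaves /θ/, /j/ stranded (at most one coda consonant is licensed; onsets may contain at most 2 consonants).
Each unlicensed consonant becomes the onset of a new syllable: /θ/ → /θo/, /j/ → /jo/.

fhonθojo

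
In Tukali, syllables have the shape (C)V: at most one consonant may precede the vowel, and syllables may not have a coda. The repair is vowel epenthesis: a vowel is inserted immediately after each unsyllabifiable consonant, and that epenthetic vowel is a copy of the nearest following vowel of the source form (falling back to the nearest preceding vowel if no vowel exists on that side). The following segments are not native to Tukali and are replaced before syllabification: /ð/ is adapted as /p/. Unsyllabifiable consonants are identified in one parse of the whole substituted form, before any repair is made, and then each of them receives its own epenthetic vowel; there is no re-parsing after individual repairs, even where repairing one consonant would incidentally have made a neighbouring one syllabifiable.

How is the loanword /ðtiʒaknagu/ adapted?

Substitution: /ð/ → /p/, giving /ptiʒaknagu/.
Under (C)V, the unsyllabifiable consonants are /p/, /k/ (no codas are permitted; onsets are limited to one consonant).
Epenthesis after each stranded consonant: /p/ → /pi/, /k/ → /ka/.

pitiʒakanagu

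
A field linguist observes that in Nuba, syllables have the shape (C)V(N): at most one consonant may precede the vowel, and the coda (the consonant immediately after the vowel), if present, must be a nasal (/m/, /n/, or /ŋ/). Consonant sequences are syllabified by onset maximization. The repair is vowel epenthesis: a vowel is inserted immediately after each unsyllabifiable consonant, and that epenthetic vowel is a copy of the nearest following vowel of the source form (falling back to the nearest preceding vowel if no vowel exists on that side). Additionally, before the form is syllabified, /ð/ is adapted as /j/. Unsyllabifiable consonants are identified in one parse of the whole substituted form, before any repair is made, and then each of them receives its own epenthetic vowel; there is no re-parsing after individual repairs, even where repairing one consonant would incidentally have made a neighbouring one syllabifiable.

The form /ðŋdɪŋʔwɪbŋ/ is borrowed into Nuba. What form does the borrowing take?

Substitution: /ð/ → /j/, giving /jŋdɪŋʔwɪbŋ/.
The consonants /j/, /ŋ/, /ʔ/, /b/, /ŋ/ cannot be parsed into a legal (C)V(N) syllable (only a nasal (/m/, /n/, or /ŋ/) is licensed in coda position; onsets are limited to one consonant).
Inserting the epenthetic vowel yields /j/ → /jɪ/, /ŋ/ → /ŋɪ/, /ʔ/ → /ʔɪ/, /b/ → /bɪ/, /ŋ/ → /ŋɪ/.

jɪŋɪdɪŋʔɪwɪbɪŋɪ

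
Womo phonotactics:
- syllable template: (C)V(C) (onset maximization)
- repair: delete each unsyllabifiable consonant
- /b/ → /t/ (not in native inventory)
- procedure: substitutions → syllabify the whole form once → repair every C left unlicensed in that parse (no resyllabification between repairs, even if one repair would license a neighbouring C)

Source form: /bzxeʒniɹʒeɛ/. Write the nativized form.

xeʒniɹʒeɛ

Substitution: /b/ → /t/, giving /tzxeʒniɹʒeɛ/.
Syllabifying with onset maximization leaves /t/, /z/ stranded (at most one coda consonant is licensed; onsets are limited to one consonant).
Deletion applies to /t/, /z/.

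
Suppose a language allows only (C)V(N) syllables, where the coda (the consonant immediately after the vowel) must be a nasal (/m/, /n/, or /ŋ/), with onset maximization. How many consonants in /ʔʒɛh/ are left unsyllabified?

Under (C)V(N), the unsyllabifiable consonants are /ʔ/, /h/ (only a nasal (/m/, /n/, or /ŋ/) is licensed in coda position; onsets are limited to one consonant).

2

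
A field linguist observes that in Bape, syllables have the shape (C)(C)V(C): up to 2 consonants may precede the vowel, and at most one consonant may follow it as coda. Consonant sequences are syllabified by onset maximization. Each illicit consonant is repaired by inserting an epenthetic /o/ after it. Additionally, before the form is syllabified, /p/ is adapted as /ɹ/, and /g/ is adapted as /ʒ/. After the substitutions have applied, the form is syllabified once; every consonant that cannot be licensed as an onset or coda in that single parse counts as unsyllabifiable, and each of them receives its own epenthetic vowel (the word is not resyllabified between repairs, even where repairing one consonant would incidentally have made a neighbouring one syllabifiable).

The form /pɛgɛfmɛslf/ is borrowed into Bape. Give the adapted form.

ɹɛʒɛfmɛslofo

Substitution: /p/ → /ɹ/, /g/ → /ʒ/, giving /ɹɛʒɛfmɛslf/.
Under (C)(C)V(C), the unsyllabifiable consonants are /l/, /f/ (at most one coda consonant is licensed; onsets may contain at most 2 consonants).
Inserting the epenthetic vowel yields /l/ → /lo/, /f/ → /fo/.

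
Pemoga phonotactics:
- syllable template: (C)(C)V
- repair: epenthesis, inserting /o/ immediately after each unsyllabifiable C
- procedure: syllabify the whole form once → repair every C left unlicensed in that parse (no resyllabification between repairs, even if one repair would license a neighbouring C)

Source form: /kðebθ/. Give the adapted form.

Under (C)(C)V, the unsyllabifiable consonants are /b/, /θ/ (no codas are permitted; onsets may contain at most 2 consonants).
Epenthesis after each stranded consonant: /b/ → /bo/, /θ/ → /θo/.

kðeboθo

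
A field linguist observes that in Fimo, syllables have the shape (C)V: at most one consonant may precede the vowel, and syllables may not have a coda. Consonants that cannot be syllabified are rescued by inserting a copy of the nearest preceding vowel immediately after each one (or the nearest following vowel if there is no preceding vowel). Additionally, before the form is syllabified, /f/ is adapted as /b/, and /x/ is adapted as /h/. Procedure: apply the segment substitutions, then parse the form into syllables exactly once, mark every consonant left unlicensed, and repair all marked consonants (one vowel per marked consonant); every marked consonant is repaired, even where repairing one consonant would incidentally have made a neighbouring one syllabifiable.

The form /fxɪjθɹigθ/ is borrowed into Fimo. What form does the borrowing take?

Substitution: /f/ → /b/, /x/ → /h/, giving /bhɪjθɹigθ/.
Under (C)V, the unsyllabifiable consonants are /b/, /j/, /θ/, /g/, /θ/ (no codas are permitted; onsets are limited to one consonant).
Each unlicensed consonant becomes the onset of a new syllable: /b/ → /bɪ/, /j/ → /jɪ/, /θ/ → /θɪ/, /g/ → /gi/, /θ/ → /θi/.

bɪhɪjɪθɪɹigiθi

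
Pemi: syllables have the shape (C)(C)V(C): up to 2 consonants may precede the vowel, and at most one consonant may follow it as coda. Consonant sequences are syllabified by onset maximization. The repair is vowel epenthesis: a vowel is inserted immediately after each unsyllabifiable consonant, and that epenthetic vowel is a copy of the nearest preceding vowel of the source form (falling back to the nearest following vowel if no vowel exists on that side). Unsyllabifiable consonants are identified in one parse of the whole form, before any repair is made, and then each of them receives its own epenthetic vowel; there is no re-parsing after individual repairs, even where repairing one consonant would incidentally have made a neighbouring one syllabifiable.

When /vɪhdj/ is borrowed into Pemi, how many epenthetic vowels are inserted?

2

The unsyllabifiable consonants are /d/, /j/; each receives one epenthetic vowel.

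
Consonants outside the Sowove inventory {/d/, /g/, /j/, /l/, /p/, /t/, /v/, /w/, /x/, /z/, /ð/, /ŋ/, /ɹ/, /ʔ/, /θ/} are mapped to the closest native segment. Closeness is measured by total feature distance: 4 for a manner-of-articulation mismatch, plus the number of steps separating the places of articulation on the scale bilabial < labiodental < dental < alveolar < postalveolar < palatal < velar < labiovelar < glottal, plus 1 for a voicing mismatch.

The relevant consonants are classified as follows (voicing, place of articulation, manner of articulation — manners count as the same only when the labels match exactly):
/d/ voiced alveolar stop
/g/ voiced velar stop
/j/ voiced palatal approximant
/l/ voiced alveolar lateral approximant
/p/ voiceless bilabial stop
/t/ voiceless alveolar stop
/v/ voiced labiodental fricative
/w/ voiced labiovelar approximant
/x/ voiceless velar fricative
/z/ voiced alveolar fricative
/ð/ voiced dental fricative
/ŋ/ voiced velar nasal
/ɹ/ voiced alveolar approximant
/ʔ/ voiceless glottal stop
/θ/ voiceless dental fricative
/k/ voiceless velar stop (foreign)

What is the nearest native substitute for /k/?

/g/ is closest: same manner (stop), place distance 0 (velar→velar), voicing differs (+1); total 1. Next closest is /ʔ/ at distance 2.

g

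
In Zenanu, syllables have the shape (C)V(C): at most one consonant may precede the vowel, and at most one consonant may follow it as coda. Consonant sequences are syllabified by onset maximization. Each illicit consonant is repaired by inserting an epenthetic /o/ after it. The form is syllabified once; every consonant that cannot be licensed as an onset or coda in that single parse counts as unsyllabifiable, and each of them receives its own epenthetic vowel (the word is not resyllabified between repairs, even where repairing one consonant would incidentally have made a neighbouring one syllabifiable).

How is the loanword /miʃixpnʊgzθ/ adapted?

miʃixponʊgzoθo

Under (C)V(C), the unsyllabifiable consonants are /p/, /z/, /θ/ (at most one coda consonant is licensed; onsets are limited to one consonant).
Each unlicensed consonant becomes the onset of a new syllable: /p/ → /po/, /z/ → /zo/, /θ/ → /θo/.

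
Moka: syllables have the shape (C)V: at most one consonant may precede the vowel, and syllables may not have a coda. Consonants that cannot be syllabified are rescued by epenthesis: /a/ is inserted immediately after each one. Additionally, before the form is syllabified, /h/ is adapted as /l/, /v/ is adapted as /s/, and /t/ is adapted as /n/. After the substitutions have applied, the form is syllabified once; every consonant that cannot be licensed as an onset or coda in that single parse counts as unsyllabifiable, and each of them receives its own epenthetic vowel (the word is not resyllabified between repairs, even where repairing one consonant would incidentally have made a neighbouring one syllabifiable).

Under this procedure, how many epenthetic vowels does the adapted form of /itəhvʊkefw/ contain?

After substitution the input is /inəlsʊkefw/.
The unsyllabifiable consonants are /l/, /f/, /w/; each receives one epenthetic vowel.

3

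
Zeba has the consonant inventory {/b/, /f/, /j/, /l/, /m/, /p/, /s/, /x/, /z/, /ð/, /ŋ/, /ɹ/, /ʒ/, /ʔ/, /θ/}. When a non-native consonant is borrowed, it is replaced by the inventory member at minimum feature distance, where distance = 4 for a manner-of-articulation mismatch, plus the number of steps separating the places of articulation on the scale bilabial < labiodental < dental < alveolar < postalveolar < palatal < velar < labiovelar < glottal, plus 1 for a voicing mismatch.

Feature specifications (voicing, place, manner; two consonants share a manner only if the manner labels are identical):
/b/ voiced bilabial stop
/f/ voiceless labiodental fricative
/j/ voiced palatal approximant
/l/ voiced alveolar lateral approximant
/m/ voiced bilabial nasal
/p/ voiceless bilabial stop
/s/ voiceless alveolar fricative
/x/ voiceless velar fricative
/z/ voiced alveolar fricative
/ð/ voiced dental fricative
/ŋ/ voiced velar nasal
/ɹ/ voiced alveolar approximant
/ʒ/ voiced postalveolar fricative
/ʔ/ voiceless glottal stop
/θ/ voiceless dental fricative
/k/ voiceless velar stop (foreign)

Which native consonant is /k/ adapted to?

/ʔ/ is closest: same manner (stop), place distance 2 (velar→glottal), same voicing; total 2. Next closest is /x/ at distance 4.

ʔ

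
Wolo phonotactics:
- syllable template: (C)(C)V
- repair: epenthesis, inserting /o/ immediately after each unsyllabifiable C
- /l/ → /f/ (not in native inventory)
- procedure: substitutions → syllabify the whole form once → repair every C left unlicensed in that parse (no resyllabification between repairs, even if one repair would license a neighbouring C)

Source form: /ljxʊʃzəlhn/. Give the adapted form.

Substitution: /l/ → /f/, giving /fjxʊʃzəfhn/.
The consonants /f/, /f/, /h/, /n/ cannot be parsed into a legal (C)(C)V syllable (no codas are permitted; onsets may contain at most 2 consonants).
Epenthesis after each stranded consonant: /f/ → /fo/, /f/ → /fo/, /h/ → /ho/, /n/ → /no/.

fojxʊʃzəfohono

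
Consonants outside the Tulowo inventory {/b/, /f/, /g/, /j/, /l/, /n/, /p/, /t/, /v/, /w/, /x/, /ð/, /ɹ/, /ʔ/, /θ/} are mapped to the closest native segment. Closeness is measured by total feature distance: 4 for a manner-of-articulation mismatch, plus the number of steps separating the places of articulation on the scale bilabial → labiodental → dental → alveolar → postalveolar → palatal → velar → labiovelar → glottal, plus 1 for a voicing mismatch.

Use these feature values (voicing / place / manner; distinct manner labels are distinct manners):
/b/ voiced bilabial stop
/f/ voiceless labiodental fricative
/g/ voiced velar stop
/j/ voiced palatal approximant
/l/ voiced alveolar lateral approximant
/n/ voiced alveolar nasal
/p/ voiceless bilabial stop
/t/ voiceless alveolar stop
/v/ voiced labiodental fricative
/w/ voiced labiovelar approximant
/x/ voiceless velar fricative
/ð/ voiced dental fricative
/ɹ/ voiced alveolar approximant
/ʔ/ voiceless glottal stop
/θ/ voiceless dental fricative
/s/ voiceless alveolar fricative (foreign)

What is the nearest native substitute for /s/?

/θ/ is closest: same manner (fricative), place distance 1 (alveolar→dental), same voicing; total 1. Next closest is /f/ at distance 2.

θ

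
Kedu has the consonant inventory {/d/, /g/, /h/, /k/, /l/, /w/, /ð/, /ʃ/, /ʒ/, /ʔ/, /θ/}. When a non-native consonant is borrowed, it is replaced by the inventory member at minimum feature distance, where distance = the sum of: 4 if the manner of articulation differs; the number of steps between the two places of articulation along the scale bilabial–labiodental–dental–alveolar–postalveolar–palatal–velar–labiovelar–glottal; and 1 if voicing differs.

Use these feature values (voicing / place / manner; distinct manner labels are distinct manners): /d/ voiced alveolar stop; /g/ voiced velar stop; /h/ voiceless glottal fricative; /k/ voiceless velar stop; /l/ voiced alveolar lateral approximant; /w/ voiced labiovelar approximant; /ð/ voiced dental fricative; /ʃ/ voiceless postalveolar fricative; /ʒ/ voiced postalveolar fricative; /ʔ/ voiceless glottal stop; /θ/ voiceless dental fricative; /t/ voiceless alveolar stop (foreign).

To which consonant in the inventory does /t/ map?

d

/d/ is closest: same manner (stop), place distance 0 (alveolar→alveolar), voicing differs (+1); total 1. Next closest is /k/ at distance 3.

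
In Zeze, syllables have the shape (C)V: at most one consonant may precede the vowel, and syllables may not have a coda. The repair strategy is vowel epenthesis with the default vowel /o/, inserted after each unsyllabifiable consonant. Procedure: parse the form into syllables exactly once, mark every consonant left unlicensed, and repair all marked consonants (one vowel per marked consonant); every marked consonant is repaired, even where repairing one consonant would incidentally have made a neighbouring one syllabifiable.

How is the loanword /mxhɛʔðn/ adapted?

Syllabifying with onset maximization leaves /m/, /x/, /ʔ/, /ð/, /n/ stranded (no codas are permitted; onsets are limited to one consonant).
Epenthesis after each stranded consonant: /m/ → /mo/, /x/ → /xo/, /ʔ/ → /ʔo/, /ð/ → /ðo/, /n/ → /no/.

moxohɛʔoðono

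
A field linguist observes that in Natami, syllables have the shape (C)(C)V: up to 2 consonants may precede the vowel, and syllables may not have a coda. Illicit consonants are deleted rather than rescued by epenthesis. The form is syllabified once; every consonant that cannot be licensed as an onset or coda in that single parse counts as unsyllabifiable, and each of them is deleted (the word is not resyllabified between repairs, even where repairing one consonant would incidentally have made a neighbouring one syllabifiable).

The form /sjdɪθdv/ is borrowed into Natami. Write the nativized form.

Under (C)(C)V, the unsyllabifiable consonants are /s/, /θ/, /d/, /v/ (no codas are permitted; onsets may contain at most 2 consonants).
Deletion applies to /s/, /θ/, /d/, /v/.

jdɪ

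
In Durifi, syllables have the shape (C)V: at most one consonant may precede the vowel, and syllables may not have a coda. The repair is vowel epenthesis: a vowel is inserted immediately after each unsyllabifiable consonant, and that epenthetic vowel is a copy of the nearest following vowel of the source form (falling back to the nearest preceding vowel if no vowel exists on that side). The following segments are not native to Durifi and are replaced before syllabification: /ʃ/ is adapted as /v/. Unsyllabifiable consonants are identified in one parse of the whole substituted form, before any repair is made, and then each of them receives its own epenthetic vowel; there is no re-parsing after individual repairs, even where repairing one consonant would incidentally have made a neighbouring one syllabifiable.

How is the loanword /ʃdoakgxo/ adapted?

Substitution: /ʃ/ → /v/, giving /vdoakgxo/.
Under (C)V, the unsyllabifiable consonants are /v/, /k/, /g/ (no codas are permitted; onsets are limited to one consonant).
Epenthesis after each stranded consonant: /v/ → /vo/, /k/ → /ko/, /g/ → /go/.

vodoakogoxo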